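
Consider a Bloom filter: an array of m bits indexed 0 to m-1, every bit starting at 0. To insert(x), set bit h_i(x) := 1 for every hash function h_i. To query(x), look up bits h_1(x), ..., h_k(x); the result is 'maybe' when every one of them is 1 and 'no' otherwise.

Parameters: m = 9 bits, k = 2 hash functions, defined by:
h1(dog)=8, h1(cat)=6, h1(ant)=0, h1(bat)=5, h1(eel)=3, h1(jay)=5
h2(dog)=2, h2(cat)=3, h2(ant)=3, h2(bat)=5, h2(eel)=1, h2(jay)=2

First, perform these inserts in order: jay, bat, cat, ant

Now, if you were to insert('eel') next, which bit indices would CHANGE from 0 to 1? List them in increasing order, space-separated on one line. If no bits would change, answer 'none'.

Answer: 1

Derivation:
Start: bits=000000000
After insert 'jay': sets bits 2 5 -> bits=001001000
After insert 'bat': sets bits 5 -> bits=001001000
After insert 'cat': sets bits 3 6 -> bits=001101100
After insert 'ant': sets bits 0 3 -> bits=101101100
insert 'eel' would touch bits 1 3; currently bit1=0, bit3=1
Bits that are 0 among those (would change 0->1): 1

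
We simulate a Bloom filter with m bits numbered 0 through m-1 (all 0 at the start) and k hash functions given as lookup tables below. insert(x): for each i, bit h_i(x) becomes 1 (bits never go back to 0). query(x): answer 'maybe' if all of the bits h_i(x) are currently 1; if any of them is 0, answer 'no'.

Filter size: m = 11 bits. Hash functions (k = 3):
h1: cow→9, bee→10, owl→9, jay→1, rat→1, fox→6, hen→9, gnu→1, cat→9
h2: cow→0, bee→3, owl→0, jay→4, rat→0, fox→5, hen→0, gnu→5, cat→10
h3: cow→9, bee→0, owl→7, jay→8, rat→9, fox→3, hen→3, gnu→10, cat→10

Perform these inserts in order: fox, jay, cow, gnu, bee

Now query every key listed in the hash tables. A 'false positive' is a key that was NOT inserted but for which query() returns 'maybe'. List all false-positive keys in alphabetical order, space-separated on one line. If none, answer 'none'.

Answer: cat hen rat

Derivation:
Start: bits=00000000000
After insert 'fox': sets bits 3 5 6 -> bits=00010110000
After insert 'jay': sets bits 1 4 8 -> bits=01011110100
After insert 'cow': sets bits 0 9 -> bits=11011110110
After insert 'gnu': sets bits 1 5 10 -> bits=11011110111
After insert 'bee': sets bits 0 3 10 -> bits=11011110111
Not inserted: cat hen owl rat — query each against bits=11011110111:
query cat: checks bit9=1, bit10=1 (all 1) -> maybe => FALSE POSITIVE
query hen: checks bit0=1, bit3=1, bit9=1 (all 1) -> maybe => FALSE POSITIVE
query owl: checks bit0=1, bit7=0, bit9=1 (has a 0) -> no => not a false positive
query rat: checks bit0=1, bit1=1, bit9=1 (all 1) -> maybe => FALSE POSITIVE
False positives (alphabetical): cat hen rat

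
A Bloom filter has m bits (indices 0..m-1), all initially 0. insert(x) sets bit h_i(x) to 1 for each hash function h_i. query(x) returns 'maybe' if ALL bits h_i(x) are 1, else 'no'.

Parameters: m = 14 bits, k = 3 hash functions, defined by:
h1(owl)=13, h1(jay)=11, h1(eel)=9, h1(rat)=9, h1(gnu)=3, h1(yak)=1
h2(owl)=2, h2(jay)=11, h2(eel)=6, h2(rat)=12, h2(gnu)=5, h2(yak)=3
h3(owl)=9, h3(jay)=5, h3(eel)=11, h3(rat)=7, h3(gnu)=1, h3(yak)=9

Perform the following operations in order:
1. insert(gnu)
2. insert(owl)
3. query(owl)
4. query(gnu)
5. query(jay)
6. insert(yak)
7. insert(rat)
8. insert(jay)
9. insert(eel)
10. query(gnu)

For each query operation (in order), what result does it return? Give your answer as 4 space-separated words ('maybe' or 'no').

Answer: maybe maybe no maybe

Derivation:
Start: bits=00000000000000
Op 1: insert gnu -> sets bits 1 3 5 -> bits=01010100000000
Op 2: insert owl -> sets bits 2 9 13 -> bits=01110100010001
Op 3: query owl -> checks bit2=1, bit9=1, bit13=1 (all 1) -> maybe
Op 4: query gnu -> checks bit1=1, bit3=1, bit5=1 (all 1) -> maybe
Op 5: query jay -> checks bit5=1, bit11=0 (has a 0) -> no
Op 6: insert yak -> sets bits 1 3 9 -> bits=01110100010001
Op 7: insert rat -> sets bits 7 9 12 -> bits=01110101010011
Op 8: insert jay -> sets bits 5 11 -> bits=01110101010111
Op 9: insert eel -> sets bits 6 9 11 -> bits=01110111010111
Op 10: query gnu -> checks bit1=1, bit3=1, bit5=1 (all 1) -> maybe
Query results in order: maybe maybe no maybe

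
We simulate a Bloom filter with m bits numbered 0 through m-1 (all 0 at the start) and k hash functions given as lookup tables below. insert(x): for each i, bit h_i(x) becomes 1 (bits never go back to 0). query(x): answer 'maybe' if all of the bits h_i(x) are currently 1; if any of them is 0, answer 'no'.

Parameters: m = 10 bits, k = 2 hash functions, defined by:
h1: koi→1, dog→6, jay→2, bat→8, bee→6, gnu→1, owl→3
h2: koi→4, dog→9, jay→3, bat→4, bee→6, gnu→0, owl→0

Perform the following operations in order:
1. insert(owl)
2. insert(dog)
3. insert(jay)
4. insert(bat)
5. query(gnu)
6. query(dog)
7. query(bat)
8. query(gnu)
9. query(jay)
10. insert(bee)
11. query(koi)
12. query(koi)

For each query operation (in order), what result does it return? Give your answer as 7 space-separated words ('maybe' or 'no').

Answer: no maybe maybe no maybe no no

Derivation:
Start: bits=0000000000
Op 1: insert owl -> sets bits 0 3 -> bits=1001000000
Op 2: insert dog -> sets bits 6 9 -> bits=1001001001
Op 3: insert jay -> sets bits 2 3 -> bits=1011001001
Op 4: insert bat -> sets bits 4 8 -> bits=1011101011
Op 5: query gnu -> checks bit0=1, bit1=0 (has a 0) -> no
Op 6: query dog -> checks bit6=1, bit9=1 (all 1) -> maybe
Op 7: query bat -> checks bit4=1, bit8=1 (all 1) -> maybe
Op 8: query gnu -> checks bit0=1, bit1=0 (has a 0) -> no
Op 9: query jay -> checks bit2=1, bit3=1 (all 1) -> maybe
Op 10: insert bee -> sets bits 6 -> bits=1011101011
Op 11: query koi -> checks bit1=0, bit4=1 (has a 0) -> no
Op 12: query koi -> checks bit1=0, bit4=1 (has a 0) -> no
Query results in order: no maybe maybe no maybe no no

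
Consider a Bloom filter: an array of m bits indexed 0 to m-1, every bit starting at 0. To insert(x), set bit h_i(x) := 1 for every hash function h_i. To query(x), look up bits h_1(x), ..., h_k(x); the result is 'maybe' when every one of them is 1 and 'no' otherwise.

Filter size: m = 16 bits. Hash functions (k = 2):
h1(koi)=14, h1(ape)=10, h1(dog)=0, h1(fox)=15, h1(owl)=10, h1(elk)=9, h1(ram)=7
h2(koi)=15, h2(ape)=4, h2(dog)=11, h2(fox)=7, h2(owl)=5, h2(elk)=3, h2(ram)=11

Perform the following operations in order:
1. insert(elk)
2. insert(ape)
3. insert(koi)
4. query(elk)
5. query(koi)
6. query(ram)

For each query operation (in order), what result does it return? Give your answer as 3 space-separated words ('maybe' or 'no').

Answer: maybe maybe no

Derivation:
Start: bits=0000000000000000
Op 1: insert elk -> sets bits 3 9 -> bits=0001000001000000
Op 2: insert ape -> sets bits 4 10 -> bits=0001100001100000
Op 3: insert koi -> sets bits 14 15 -> bits=0001100001100011
Op 4: query elk -> checks bit3=1, bit9=1 (all 1) -> maybe
Op 5: query koi -> checks bit14=1, bit15=1 (all 1) -> maybe
Op 6: query ram -> checks bit7=0, bit11=0 (has a 0) -> no
Query results in order: maybe maybe no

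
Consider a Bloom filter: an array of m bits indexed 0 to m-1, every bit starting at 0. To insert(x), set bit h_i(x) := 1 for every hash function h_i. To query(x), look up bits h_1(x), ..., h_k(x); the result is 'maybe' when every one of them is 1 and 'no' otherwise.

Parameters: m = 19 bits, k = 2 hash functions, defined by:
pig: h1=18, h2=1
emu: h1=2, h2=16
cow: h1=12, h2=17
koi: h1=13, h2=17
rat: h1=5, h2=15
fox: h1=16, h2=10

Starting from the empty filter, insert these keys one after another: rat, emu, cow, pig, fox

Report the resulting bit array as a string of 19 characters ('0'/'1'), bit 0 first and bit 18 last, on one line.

Start: bits=0000000000000000000
After insert 'rat': sets bits 5 15 -> bits=0000010000000001000
After insert 'emu': sets bits 2 16 -> bits=0010010000000001100
After insert 'cow': sets bits 12 17 -> bits=0010010000001001110
After insert 'pig': sets bits 1 18 -> bits=0110010000001001111
After insert 'fox': sets bits 10 16 -> bits=0110010000101001111

Answer: 0110010000101001111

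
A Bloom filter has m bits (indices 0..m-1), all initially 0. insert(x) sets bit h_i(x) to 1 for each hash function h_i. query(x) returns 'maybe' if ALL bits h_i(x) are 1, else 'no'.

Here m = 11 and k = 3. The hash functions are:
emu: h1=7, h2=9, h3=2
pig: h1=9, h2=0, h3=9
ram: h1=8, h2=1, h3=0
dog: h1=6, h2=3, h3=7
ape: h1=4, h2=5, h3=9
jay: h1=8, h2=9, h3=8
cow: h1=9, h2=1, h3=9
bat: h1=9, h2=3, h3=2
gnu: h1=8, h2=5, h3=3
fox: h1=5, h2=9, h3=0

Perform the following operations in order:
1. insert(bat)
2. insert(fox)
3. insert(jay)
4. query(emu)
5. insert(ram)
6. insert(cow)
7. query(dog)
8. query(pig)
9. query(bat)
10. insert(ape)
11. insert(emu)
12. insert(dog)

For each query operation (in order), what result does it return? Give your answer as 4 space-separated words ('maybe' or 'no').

Answer: no no maybe maybe

Derivation:
Start: bits=00000000000
Op 1: insert bat -> sets bits 2 3 9 -> bits=00110000010
Op 2: insert fox -> sets bits 0 5 9 -> bits=10110100010
Op 3: insert jay -> sets bits 8 9 -> bits=10110100110
Op 4: query emu -> checks bit2=1, bit7=0, bit9=1 (has a 0) -> no
Op 5: insert ram -> sets bits 0 1 8 -> bits=11110100110
Op 6: insert cow -> sets bits 1 9 -> bits=11110100110
Op 7: query dog -> checks bit3=1, bit6=0, bit7=0 (has a 0) -> no
Op 8: query pig -> checks bit0=1, bit9=1 (all 1) -> maybe
Op 9: query bat -> checks bit2=1, bit3=1, bit9=1 (all 1) -> maybe
Op 10: insert ape -> sets bits 4 5 9 -> bits=11111100110
Op 11: insert emu -> sets bits 2 7 9 -> bits=11111101110
Op 12: insert dog -> sets bits 3 6 7 -> bits=11111111110
Query results in order: no no maybe maybe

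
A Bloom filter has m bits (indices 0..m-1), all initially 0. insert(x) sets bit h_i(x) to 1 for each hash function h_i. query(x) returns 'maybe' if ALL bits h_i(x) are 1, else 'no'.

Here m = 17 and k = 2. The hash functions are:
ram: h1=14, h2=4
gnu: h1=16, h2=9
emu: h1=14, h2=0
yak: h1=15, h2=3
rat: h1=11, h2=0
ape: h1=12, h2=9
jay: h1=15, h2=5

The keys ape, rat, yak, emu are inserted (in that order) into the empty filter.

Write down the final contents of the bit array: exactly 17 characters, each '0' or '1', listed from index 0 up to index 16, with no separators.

Answer: 10010000010110110

Derivation:
Start: bits=00000000000000000
After insert 'ape': sets bits 9 12 -> bits=00000000010010000
After insert 'rat': sets bits 0 11 -> bits=10000000010110000
After insert 'yak': sets bits 3 15 -> bits=10010000010110010
After insert 'emu': sets bits 0 14 -> bits=10010000010110110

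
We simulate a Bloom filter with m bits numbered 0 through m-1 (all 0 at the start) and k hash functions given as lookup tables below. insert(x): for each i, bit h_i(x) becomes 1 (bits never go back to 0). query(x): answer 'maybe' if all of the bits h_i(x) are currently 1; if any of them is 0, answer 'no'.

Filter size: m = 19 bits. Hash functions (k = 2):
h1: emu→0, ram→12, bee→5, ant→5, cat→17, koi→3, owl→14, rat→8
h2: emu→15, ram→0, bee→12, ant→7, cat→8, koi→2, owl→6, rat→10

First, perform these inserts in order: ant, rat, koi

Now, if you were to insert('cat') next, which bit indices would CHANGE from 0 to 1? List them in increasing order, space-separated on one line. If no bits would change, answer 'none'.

Answer: 17

Derivation:
Start: bits=0000000000000000000
After insert 'ant': sets bits 5 7 -> bits=0000010100000000000
After insert 'rat': sets bits 8 10 -> bits=0000010110100000000
After insert 'koi': sets bits 2 3 -> bits=0011010110100000000
insert 'cat' would touch bits 8 17; currently bit8=1, bit17=0
Bits that are 0 among those (would change 0->1): 17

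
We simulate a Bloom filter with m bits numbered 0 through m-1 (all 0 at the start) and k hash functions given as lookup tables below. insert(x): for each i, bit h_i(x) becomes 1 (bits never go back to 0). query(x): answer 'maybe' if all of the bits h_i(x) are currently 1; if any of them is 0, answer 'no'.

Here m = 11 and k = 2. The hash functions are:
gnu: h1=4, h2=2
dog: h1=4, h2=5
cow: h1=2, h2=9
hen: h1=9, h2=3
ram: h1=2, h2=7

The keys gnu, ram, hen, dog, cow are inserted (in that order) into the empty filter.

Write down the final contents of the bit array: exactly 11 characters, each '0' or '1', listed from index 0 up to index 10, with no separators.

Answer: 00111101010

Derivation:
Start: bits=00000000000
After insert 'gnu': sets bits 2 4 -> bits=00101000000
After insert 'ram': sets bits 2 7 -> bits=00101001000
After insert 'hen': sets bits 3 9 -> bits=00111001010
After insert 'dog': sets bits 4 5 -> bits=00111101010
After insert 'cow': sets bits 2 9 -> bits=00111101010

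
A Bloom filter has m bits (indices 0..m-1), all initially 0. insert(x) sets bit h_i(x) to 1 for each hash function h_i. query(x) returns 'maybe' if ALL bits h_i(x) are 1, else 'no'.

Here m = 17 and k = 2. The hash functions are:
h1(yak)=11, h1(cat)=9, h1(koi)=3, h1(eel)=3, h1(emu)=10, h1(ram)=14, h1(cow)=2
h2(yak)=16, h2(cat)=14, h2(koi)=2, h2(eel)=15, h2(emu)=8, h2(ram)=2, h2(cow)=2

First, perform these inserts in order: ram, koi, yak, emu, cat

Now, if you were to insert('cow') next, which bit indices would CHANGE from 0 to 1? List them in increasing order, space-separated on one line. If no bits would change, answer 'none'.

Start: bits=00000000000000000
After insert 'ram': sets bits 2 14 -> bits=00100000000000100
After insert 'koi': sets bits 2 3 -> bits=00110000000000100
After insert 'yak': sets bits 11 16 -> bits=00110000000100101
After insert 'emu': sets bits 8 10 -> bits=00110000101100101
After insert 'cat': sets bits 9 14 -> bits=00110000111100101
insert 'cow' would touch bits 2; currently bit2=1
Bits that are 0 among those (would change 0->1): none

Answer: none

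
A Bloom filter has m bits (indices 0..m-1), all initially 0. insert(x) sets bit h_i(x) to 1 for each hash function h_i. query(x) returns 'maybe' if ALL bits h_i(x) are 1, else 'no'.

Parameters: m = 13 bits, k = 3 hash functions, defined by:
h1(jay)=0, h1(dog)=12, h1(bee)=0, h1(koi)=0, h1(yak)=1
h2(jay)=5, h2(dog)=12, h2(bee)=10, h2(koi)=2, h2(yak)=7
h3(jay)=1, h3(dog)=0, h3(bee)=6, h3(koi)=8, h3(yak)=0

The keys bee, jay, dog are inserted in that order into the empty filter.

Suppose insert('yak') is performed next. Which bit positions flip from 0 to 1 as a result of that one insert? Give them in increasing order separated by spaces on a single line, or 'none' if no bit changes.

Start: bits=0000000000000
After insert 'bee': sets bits 0 6 10 -> bits=1000001000100
After insert 'jay': sets bits 0 1 5 -> bits=1100011000100
After insert 'dog': sets bits 0 12 -> bits=1100011000101
insert 'yak' would touch bits 0 1 7; currently bit0=1, bit1=1, bit7=0
Bits that are 0 among those (would change 0->1): 7

Answer: 7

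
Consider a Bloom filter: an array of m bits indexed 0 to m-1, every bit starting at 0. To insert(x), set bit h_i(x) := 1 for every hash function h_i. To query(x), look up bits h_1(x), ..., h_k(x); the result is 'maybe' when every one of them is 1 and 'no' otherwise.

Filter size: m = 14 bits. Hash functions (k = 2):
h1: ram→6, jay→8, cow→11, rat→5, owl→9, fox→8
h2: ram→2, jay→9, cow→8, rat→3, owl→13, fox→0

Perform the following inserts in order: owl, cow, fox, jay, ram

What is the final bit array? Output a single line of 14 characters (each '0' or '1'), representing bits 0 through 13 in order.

Start: bits=00000000000000
After insert 'owl': sets bits 9 13 -> bits=00000000010001
After insert 'cow': sets bits 8 11 -> bits=00000000110101
After insert 'fox': sets bits 0 8 -> bits=10000000110101
After insert 'jay': sets bits 8 9 -> bits=10000000110101
After insert 'ram': sets bits 2 6 -> bits=10100010110101

Answer: 10100010110101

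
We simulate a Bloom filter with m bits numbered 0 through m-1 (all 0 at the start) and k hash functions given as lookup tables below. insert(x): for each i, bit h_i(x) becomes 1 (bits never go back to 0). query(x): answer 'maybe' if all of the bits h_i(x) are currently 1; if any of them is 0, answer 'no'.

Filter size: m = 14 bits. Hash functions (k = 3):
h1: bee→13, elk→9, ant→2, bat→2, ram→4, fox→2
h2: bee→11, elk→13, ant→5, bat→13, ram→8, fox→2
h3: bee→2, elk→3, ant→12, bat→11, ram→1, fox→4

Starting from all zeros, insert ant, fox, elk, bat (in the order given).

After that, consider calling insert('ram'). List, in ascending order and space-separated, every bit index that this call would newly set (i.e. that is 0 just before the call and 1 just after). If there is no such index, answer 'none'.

Start: bits=00000000000000
After insert 'ant': sets bits 2 5 12 -> bits=00100100000010
After insert 'fox': sets bits 2 4 -> bits=00101100000010
After insert 'elk': sets bits 3 9 13 -> bits=00111100010011
After insert 'bat': sets bits 2 11 13 -> bits=00111100010111
insert 'ram' would touch bits 1 4 8; currently bit1=0, bit4=1, bit8=0
Bits that are 0 among those (would change 0->1): 1 8

Answer: 1 8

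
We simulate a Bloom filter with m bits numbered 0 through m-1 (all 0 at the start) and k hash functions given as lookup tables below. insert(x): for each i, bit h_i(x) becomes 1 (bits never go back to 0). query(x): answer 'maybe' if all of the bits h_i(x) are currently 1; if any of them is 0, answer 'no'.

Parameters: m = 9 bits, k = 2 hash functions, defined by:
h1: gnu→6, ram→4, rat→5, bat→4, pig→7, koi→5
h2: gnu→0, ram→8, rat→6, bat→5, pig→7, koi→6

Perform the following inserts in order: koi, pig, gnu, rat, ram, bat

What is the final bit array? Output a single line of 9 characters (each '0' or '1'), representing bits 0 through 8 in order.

Start: bits=000000000
After insert 'koi': sets bits 5 6 -> bits=000001100
After insert 'pig': sets bits 7 -> bits=000001110
After insert 'gnu': sets bits 0 6 -> bits=100001110
After insert 'rat': sets bits 5 6 -> bits=100001110
After insert 'ram': sets bits 4 8 -> bits=100011111
After insert 'bat': sets bits 4 5 -> bits=100011111

Answer: 100011111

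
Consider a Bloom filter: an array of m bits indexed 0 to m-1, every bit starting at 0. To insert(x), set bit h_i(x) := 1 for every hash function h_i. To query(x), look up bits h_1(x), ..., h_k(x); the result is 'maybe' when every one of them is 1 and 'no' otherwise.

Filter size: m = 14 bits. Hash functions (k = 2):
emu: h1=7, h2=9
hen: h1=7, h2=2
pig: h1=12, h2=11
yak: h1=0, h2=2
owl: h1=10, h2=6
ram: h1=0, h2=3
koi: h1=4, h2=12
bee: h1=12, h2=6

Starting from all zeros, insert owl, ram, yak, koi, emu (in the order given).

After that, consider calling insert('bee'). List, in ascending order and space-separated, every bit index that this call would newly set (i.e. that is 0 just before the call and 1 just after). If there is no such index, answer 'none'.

Answer: none

Derivation:
Start: bits=00000000000000
After insert 'owl': sets bits 6 10 -> bits=00000010001000
After insert 'ram': sets bits 0 3 -> bits=10010010001000
After insert 'yak': sets bits 0 2 -> bits=10110010001000
After insert 'koi': sets bits 4 12 -> bits=10111010001010
After insert 'emu': sets bits 7 9 -> bits=10111011011010
insert 'bee' would touch bits 6 12; currently bit6=1, bit12=1
Bits that are 0 among those (would change 0->1): none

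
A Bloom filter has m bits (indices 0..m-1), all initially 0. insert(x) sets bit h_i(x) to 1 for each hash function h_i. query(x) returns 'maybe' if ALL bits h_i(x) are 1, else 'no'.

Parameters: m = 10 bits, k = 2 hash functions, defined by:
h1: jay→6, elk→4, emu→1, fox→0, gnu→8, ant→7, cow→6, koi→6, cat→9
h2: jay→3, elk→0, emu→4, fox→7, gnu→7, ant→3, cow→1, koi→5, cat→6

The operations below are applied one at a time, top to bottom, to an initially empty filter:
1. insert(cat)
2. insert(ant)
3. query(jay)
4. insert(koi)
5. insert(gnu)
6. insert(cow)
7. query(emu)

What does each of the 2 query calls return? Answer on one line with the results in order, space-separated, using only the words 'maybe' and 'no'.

Start: bits=0000000000
Op 1: insert cat -> sets bits 6 9 -> bits=0000001001
Op 2: insert ant -> sets bits 3 7 -> bits=0001001101
Op 3: query jay -> checks bit3=1, bit6=1 (all 1) -> maybe
Op 4: insert koi -> sets bits 5 6 -> bits=0001011101
Op 5: insert gnu -> sets bits 7 8 -> bits=0001011111
Op 6: insert cow -> sets bits 1 6 -> bits=0101011111
Op 7: query emu -> checks bit1=1, bit4=0 (has a 0) -> no
Query results in order: maybe no

Answer: maybe no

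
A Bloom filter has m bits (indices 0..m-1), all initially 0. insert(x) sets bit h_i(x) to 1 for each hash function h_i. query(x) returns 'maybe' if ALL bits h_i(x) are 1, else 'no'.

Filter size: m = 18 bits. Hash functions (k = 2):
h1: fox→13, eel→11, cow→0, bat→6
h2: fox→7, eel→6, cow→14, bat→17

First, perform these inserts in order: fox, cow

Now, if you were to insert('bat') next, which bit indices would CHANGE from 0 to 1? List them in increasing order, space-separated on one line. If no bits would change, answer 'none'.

Start: bits=000000000000000000
After insert 'fox': sets bits 7 13 -> bits=000000010000010000
After insert 'cow': sets bits 0 14 -> bits=100000010000011000
insert 'bat' would touch bits 6 17; currently bit6=0, bit17=0
Bits that are 0 among those (would change 0->1): 6 17

Answer: 6 17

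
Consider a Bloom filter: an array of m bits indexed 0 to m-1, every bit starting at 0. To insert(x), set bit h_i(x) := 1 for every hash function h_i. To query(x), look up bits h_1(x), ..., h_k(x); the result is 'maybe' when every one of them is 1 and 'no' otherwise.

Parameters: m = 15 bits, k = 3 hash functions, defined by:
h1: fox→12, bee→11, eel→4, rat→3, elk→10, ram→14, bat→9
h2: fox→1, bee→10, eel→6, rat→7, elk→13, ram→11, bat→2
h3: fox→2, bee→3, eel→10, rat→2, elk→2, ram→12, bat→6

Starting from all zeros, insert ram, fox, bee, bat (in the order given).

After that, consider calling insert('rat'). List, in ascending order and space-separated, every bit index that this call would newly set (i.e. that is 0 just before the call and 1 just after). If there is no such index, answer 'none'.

Start: bits=000000000000000
After insert 'ram': sets bits 11 12 14 -> bits=000000000001101
After insert 'fox': sets bits 1 2 12 -> bits=011000000001101
After insert 'bee': sets bits 3 10 11 -> bits=011100000011101
After insert 'bat': sets bits 2 6 9 -> bits=011100100111101
insert 'rat' would touch bits 2 3 7; currently bit2=1, bit3=1, bit7=0
Bits that are 0 among those (would change 0->1): 7

Answer: 7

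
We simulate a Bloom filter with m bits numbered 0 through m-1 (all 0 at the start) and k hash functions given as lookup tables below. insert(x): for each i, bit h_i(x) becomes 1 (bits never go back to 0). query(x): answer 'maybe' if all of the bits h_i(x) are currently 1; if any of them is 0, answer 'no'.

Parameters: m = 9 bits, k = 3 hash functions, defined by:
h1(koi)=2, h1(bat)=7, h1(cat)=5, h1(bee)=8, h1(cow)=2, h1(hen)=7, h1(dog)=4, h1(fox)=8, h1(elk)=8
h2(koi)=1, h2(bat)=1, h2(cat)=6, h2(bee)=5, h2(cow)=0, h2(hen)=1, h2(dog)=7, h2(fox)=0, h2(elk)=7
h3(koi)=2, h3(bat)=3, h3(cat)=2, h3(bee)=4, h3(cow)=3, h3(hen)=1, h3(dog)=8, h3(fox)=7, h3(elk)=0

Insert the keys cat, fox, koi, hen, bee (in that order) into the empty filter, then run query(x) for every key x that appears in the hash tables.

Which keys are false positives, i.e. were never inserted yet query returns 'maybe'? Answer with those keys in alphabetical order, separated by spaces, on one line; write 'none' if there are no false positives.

Answer: dog elk

Derivation:
Start: bits=000000000
After insert 'cat': sets bits 2 5 6 -> bits=001001100
After insert 'fox': sets bits 0 7 8 -> bits=101001111
After insert 'koi': sets bits 1 2 -> bits=111001111
After insert 'hen': sets bits 1 7 -> bits=111001111
After insert 'bee': sets bits 4 5 8 -> bits=111011111
Not inserted: bat cow dog elk — query each against bits=111011111:
query bat: checks bit1=1, bit3=0, bit7=1 (has a 0) -> no => not a false positive
query cow: checks bit0=1, bit2=1, bit3=0 (has a 0) -> no => not a false positive
query dog: checks bit4=1, bit7=1, bit8=1 (all 1) -> maybe => FALSE POSITIVE
query elk: checks bit0=1, bit7=1, bit8=1 (all 1) -> maybe => FALSE POSITIVE
False positives (alphabetical): dog elk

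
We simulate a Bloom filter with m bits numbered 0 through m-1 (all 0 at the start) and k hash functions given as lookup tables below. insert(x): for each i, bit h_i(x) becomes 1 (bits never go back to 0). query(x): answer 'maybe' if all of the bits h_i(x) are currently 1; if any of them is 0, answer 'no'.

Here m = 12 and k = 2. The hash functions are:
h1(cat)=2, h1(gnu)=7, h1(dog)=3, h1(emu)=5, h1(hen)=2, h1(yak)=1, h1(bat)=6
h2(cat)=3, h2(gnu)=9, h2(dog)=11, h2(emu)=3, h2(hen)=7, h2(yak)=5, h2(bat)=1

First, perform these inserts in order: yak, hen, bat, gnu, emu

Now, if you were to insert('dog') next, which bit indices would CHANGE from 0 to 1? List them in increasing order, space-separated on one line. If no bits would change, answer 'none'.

Answer: 11

Derivation:
Start: bits=000000000000
After insert 'yak': sets bits 1 5 -> bits=010001000000
After insert 'hen': sets bits 2 7 -> bits=011001010000
After insert 'bat': sets bits 1 6 -> bits=011001110000
After insert 'gnu': sets bits 7 9 -> bits=011001110100
After insert 'emu': sets bits 3 5 -> bits=011101110100
insert 'dog' would touch bits 3 11; currently bit3=1, bit11=0
Bits that are 0 among those (would change 0->1): 11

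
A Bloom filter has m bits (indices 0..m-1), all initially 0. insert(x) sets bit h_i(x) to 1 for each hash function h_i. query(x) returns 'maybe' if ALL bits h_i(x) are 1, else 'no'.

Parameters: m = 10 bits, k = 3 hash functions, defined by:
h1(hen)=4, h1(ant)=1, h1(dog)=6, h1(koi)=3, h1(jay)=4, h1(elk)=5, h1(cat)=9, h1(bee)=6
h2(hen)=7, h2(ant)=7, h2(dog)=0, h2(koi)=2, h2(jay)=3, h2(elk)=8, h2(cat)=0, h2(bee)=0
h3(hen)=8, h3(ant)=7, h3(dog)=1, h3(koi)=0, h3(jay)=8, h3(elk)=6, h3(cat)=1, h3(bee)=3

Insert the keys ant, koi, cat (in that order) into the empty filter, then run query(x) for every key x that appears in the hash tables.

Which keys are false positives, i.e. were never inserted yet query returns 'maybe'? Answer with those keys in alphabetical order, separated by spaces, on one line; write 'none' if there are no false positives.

Answer: none

Derivation:
Start: bits=0000000000
After insert 'ant': sets bits 1 7 -> bits=0100000100
After insert 'koi': sets bits 0 2 3 -> bits=1111000100
After insert 'cat': sets bits 0 1 9 -> bits=1111000101
Not inserted: bee dog elk hen jay — query each against bits=1111000101:
query bee: checks bit0=1, bit3=1, bit6=0 (has a 0) -> no => not a false positive
query dog: checks bit0=1, bit1=1, bit6=0 (has a 0) -> no => not a false positive
query elk: checks bit5=0, bit6=0, bit8=0 (has a 0) -> no => not a false positive
query hen: checks bit4=0, bit7=1, bit8=0 (has a 0) -> no => not a false positive
query jay: checks bit3=1, bit4=0, bit8=0 (has a 0) -> no => not a false positive
False positives (alphabetical): none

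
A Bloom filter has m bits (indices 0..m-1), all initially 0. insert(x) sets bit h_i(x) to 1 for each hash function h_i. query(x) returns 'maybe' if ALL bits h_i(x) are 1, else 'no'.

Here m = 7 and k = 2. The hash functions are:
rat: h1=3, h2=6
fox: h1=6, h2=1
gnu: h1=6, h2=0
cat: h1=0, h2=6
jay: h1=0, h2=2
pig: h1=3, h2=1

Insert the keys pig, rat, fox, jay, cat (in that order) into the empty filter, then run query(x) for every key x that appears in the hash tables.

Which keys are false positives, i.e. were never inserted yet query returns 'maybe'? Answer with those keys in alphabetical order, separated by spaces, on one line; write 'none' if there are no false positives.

Answer: gnu

Derivation:
Start: bits=0000000
After insert 'pig': sets bits 1 3 -> bits=0101000
After insert 'rat': sets bits 3 6 -> bits=0101001
After insert 'fox': sets bits 1 6 -> bits=0101001
After insert 'jay': sets bits 0 2 -> bits=1111001
After insert 'cat': sets bits 0 6 -> bits=1111001
Not inserted: gnu — query each against bits=1111001:
query gnu: checks bit0=1, bit6=1 (all 1) -> maybe => FALSE POSITIVE
False positives (alphabetical): gnu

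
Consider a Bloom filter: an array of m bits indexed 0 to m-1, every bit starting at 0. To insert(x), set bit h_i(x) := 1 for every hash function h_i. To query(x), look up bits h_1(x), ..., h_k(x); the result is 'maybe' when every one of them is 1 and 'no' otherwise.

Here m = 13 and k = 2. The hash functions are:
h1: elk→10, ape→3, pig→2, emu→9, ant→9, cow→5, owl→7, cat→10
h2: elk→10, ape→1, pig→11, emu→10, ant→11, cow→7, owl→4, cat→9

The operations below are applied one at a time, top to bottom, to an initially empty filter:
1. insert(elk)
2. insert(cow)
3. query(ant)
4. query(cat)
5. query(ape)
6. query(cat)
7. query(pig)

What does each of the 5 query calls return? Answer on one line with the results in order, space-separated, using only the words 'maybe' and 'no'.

Answer: no no no no no

Derivation:
Start: bits=0000000000000
Op 1: insert elk -> sets bits 10 -> bits=0000000000100
Op 2: insert cow -> sets bits 5 7 -> bits=0000010100100
Op 3: query ant -> checks bit9=0, bit11=0 (has a 0) -> no
Op 4: query cat -> checks bit9=0, bit10=1 (has a 0) -> no
Op 5: query ape -> checks bit1=0, bit3=0 (has a 0) -> no
Op 6: query cat -> checks bit9=0, bit10=1 (has a 0) -> no
Op 7: query pig -> checks bit2=0, bit11=0 (has a 0) -> no
Query results in order: no no no no no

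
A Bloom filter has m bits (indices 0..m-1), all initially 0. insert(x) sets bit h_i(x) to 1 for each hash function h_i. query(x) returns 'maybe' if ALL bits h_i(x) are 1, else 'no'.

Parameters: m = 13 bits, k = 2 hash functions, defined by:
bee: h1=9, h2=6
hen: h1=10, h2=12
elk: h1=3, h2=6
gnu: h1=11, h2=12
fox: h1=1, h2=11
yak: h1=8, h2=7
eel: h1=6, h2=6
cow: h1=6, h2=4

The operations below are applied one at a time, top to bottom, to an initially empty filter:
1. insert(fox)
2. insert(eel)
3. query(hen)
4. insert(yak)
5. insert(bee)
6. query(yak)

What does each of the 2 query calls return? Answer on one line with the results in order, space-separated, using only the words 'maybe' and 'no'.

Start: bits=0000000000000
Op 1: insert fox -> sets bits 1 11 -> bits=0100000000010
Op 2: insert eel -> sets bits 6 -> bits=0100001000010
Op 3: query hen -> checks bit10=0, bit12=0 (has a 0) -> no
Op 4: insert yak -> sets bits 7 8 -> bits=0100001110010
Op 5: insert bee -> sets bits 6 9 -> bits=0100001111010
Op 6: query yak -> checks bit7=1, bit8=1 (all 1) -> maybe
Query results in order: no maybe

Answer: no maybe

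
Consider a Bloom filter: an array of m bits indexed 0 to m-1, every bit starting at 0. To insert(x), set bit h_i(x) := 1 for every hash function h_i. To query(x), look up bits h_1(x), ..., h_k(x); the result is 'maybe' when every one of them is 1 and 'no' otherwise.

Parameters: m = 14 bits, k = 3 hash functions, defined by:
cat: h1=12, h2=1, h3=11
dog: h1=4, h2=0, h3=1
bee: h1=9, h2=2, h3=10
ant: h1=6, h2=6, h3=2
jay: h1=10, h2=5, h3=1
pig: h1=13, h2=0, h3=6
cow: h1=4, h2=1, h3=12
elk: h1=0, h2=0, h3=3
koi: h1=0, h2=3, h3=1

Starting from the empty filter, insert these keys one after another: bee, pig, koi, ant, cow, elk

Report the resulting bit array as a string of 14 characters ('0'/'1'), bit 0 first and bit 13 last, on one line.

Start: bits=00000000000000
After insert 'bee': sets bits 2 9 10 -> bits=00100000011000
After insert 'pig': sets bits 0 6 13 -> bits=10100010011001
After insert 'koi': sets bits 0 1 3 -> bits=11110010011001
After insert 'ant': sets bits 2 6 -> bits=11110010011001
After insert 'cow': sets bits 1 4 12 -> bits=11111010011011
After insert 'elk': sets bits 0 3 -> bits=11111010011011

Answer: 11111010011011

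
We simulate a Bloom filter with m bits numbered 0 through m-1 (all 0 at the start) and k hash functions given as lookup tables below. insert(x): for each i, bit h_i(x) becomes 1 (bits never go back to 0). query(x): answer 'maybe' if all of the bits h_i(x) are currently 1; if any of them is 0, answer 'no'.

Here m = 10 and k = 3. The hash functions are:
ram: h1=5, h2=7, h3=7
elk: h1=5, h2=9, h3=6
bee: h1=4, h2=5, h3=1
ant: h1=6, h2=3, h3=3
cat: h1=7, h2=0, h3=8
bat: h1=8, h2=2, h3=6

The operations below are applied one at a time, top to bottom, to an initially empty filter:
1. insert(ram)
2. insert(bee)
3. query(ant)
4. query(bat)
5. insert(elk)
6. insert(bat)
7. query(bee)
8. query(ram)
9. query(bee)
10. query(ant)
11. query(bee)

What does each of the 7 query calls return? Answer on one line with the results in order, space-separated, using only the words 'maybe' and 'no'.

Answer: no no maybe maybe maybe no maybe

Derivation:
Start: bits=0000000000
Op 1: insert ram -> sets bits 5 7 -> bits=0000010100
Op 2: insert bee -> sets bits 1 4 5 -> bits=0100110100
Op 3: query ant -> checks bit3=0, bit6=0 (has a 0) -> no
Op 4: query bat -> checks bit2=0, bit6=0, bit8=0 (has a 0) -> no
Op 5: insert elk -> sets bits 5 6 9 -> bits=0100111101
Op 6: insert bat -> sets bits 2 6 8 -> bits=0110111111
Op 7: query bee -> checks bit1=1, bit4=1, bit5=1 (all 1) -> maybe
Op 8: query ram -> checks bit5=1, bit7=1 (all 1) -> maybe
Op 9: query bee -> checks bit1=1, bit4=1, bit5=1 (all 1) -> maybe
Op 10: query ant -> checks bit3=0, bit6=1 (has a 0) -> no
Op 11: query bee -> checks bit1=1, bit4=1, bit5=1 (all 1) -> maybe
Query results in order: no no maybe maybe maybe no maybe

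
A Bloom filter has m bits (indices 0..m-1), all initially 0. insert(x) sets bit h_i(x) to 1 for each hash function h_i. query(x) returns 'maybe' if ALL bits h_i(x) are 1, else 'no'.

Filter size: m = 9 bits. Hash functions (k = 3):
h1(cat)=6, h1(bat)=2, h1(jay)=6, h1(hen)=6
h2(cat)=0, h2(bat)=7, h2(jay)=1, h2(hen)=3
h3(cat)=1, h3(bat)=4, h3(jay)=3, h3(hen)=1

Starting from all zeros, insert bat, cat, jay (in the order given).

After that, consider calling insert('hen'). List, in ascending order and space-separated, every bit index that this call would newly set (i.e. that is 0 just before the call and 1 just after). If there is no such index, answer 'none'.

Start: bits=000000000
After insert 'bat': sets bits 2 4 7 -> bits=001010010
After insert 'cat': sets bits 0 1 6 -> bits=111010110
After insert 'jay': sets bits 1 3 6 -> bits=111110110
insert 'hen' would touch bits 1 3 6; currently bit1=1, bit3=1, bit6=1
Bits that are 0 among those (would change 0->1): none

Answer: none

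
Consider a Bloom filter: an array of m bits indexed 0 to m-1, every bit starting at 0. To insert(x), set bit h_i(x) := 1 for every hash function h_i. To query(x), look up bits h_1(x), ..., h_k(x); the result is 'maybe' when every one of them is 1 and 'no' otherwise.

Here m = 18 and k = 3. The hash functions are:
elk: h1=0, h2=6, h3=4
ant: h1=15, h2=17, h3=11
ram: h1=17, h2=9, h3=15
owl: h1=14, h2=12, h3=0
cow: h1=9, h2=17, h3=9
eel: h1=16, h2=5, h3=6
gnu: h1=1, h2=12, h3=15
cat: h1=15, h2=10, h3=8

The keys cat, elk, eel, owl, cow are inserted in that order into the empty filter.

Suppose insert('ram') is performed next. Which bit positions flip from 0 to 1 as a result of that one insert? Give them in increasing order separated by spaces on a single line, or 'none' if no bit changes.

Answer: none

Derivation:
Start: bits=000000000000000000
After insert 'cat': sets bits 8 10 15 -> bits=000000001010000100
After insert 'elk': sets bits 0 4 6 -> bits=100010101010000100
After insert 'eel': sets bits 5 6 16 -> bits=100011101010000110
After insert 'owl': sets bits 0 12 14 -> bits=100011101010101110
After insert 'cow': sets bits 9 17 -> bits=100011101110101111
insert 'ram' would touch bits 9 15 17; currently bit9=1, bit15=1, bit17=1
Bits that are 0 among those (would change 0->1): none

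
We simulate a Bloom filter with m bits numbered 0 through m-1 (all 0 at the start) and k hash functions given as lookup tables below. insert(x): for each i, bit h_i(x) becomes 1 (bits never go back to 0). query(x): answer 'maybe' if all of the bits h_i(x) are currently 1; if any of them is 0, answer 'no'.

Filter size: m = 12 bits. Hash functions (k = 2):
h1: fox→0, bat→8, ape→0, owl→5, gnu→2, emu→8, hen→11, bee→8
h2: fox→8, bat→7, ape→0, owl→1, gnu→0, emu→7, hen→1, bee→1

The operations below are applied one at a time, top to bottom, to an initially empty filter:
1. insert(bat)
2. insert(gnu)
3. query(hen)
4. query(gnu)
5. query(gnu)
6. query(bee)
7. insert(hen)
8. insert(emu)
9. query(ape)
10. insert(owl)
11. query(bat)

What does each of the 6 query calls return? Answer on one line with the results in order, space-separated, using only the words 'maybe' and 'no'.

Answer: no maybe maybe no maybe maybe

Derivation:
Start: bits=000000000000
Op 1: insert bat -> sets bits 7 8 -> bits=000000011000
Op 2: insert gnu -> sets bits 0 2 -> bits=101000011000
Op 3: query hen -> checks bit1=0, bit11=0 (has a 0) -> no
Op 4: query gnu -> checks bit0=1, bit2=1 (all 1) -> maybe
Op 5: query gnu -> checks bit0=1, bit2=1 (all 1) -> maybe
Op 6: query bee -> checks bit1=0, bit8=1 (has a 0) -> no
Op 7: insert hen -> sets bits 1 11 -> bits=111000011001
Op 8: insert emu -> sets bits 7 8 -> bits=111000011001
Op 9: query ape -> checks bit0=1 (all 1) -> maybe
Op 10: insert owl -> sets bits 1 5 -> bits=111001011001
Op 11: query bat -> checks bit7=1, bit8=1 (all 1) -> maybe
Query results in order: no maybe maybe no maybe maybe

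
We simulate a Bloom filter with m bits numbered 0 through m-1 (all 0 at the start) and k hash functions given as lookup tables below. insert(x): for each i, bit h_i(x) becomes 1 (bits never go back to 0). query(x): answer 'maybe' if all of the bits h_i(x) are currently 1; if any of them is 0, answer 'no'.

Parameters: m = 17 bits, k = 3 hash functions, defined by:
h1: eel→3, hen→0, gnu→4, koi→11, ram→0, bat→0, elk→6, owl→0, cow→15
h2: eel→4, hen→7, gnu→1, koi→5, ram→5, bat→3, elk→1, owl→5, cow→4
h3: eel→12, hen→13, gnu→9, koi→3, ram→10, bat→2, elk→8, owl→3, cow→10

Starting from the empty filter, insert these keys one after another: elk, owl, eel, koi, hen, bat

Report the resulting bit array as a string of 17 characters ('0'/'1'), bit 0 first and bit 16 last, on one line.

Answer: 11111111100111000

Derivation:
Start: bits=00000000000000000
After insert 'elk': sets bits 1 6 8 -> bits=01000010100000000
After insert 'owl': sets bits 0 3 5 -> bits=11010110100000000
After insert 'eel': sets bits 3 4 12 -> bits=11011110100010000
After insert 'koi': sets bits 3 5 11 -> bits=11011110100110000
After insert 'hen': sets bits 0 7 13 -> bits=11011111100111000
After insert 'bat': sets bits 0 2 3 -> bits=11111111100111000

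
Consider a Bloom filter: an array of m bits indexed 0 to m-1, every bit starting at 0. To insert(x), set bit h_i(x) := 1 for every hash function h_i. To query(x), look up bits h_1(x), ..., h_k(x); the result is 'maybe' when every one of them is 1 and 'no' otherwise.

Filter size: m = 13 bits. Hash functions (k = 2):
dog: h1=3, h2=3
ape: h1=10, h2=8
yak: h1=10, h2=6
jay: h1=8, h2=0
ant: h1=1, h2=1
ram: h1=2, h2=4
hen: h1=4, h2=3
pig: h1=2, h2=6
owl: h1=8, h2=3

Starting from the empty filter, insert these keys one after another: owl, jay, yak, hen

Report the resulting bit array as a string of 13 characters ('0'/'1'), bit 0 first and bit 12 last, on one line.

Start: bits=0000000000000
After insert 'owl': sets bits 3 8 -> bits=0001000010000
After insert 'jay': sets bits 0 8 -> bits=1001000010000
After insert 'yak': sets bits 6 10 -> bits=1001001010100
After insert 'hen': sets bits 3 4 -> bits=1001101010100

Answer: 1001101010100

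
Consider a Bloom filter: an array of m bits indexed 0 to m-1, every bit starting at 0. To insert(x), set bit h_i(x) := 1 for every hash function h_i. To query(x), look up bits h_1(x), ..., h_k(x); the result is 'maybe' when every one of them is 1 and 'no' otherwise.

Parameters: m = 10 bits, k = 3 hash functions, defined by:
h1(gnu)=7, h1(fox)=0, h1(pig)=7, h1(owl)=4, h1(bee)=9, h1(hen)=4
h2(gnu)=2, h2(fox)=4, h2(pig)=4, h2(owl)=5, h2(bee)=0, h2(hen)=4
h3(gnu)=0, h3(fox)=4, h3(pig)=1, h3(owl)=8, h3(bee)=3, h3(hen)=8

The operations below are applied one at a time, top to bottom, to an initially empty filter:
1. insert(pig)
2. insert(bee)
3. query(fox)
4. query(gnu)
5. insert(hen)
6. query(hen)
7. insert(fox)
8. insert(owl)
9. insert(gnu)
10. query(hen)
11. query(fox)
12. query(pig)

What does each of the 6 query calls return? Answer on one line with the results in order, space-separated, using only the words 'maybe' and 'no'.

Answer: maybe no maybe maybe maybe maybe

Derivation:
Start: bits=0000000000
Op 1: insert pig -> sets bits 1 4 7 -> bits=0100100100
Op 2: insert bee -> sets bits 0 3 9 -> bits=1101100101
Op 3: query fox -> checks bit0=1, bit4=1 (all 1) -> maybe
Op 4: query gnu -> checks bit0=1, bit2=0, bit7=1 (has a 0) -> no
Op 5: insert hen -> sets bits 4 8 -> bits=1101100111
Op 6: query hen -> checks bit4=1, bit8=1 (all 1) -> maybe
Op 7: insert fox -> sets bits 0 4 -> bits=1101100111
Op 8: insert owl -> sets bits 4 5 8 -> bits=1101110111
Op 9: insert gnu -> sets bits 0 2 7 -> bits=1111110111
Op 10: query hen -> checks bit4=1, bit8=1 (all 1) -> maybe
Op 11: query fox -> checks bit0=1, bit4=1 (all 1) -> maybe
Op 12: query pig -> checks bit1=1, bit4=1, bit7=1 (all 1) -> maybe
Query results in order: maybe no maybe maybe maybe maybe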